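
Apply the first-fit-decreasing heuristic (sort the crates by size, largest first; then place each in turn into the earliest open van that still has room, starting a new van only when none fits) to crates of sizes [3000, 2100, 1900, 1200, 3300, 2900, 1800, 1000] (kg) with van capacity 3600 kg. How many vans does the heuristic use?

6

Sorted descending: 3300, 3000, 2900, 2100, 1900, 1800, 1200, 1000.
  3300 → van 1 (new)  [load 3300/3600]
  3000 → van 2 (new)  [load 3000/3600]
  2900 → van 3 (new)  [load 2900/3600]
  2100 → van 4 (new)  [load 2100/3600]
  1900 → van 5 (new)  [load 1900/3600]
  1800 → van 6 (new)  [load 1800/3600]
  1200 → van 4  [load 3300/3600]
  1000 → van 5  [load 2900/3600]
6 vans opened.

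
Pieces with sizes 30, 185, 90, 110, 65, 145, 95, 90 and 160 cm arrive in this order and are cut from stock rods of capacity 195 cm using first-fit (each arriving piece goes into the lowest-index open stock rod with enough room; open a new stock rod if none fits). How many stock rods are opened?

6

  30 → stock rod 1 (new)  [load 30/195]
  185 → stock rod 2 (new)  [load 185/195]
  90 → stock rod 1  [load 120/195]
  110 → stock rod 3 (new)  [load 110/195]
  65 → stock rod 1  [load 185/195]
  145 → stock rod 4 (new)  [load 145/195]
  95 → stock rod 5 (new)  [load 95/195]
  90 → stock rod 5  [load 185/195]
  160 → stock rod 6 (new)  [load 160/195]
6 stock rods opened.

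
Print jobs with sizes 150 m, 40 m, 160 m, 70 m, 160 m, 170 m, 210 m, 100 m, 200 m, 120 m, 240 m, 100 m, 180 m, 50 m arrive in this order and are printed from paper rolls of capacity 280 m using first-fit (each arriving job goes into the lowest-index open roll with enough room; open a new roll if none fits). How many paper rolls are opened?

  150 → roll 1 (new)  [load 150/280]
  40 → roll 1  [load 190/280]
  160 → roll 2 (new)  [load 160/280]
  70 → roll 1  [load 260/280]
  160 → roll 3 (new)  [load 160/280]
  170 → roll 4 (new)  [load 170/280]
  210 → roll 5 (new)  [load 210/280]
  100 → roll 2  [load 260/280]
  200 → roll 6 (new)  [load 200/280]
  120 → roll 3  [load 280/280]
  240 → roll 7 (new)  [load 240/280]
  100 → roll 4  [load 270/280]
  180 → roll 8 (new)  [load 180/280]
  50 → roll 5  [load 260/280]
8 paper rolls opened.

8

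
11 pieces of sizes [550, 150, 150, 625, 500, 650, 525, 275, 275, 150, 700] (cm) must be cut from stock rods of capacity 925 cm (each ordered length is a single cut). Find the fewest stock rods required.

Total = 700 + 650 + 625 + 550 + 525 + 500 + 275 + 275 + 150 + 150 + 150 = 4550 cm.
Lower bound: ⌈4550/925⌉ = 5 stock rods.
Also, 6 pieces each exceed 925/2 cm, and no two of those can share a stock rod, so at least 6 stock rods are needed.
A packing using 6 stock rods:
  stock rod 1: 700 + 150 = 850
  stock rod 2: 650 + 275 = 925
  stock rod 3: 625 + 275 = 900
  stock rod 4: 550 + 150 + 150 = 850
  stock rod 5: 525 = 525
  stock rod 6: 500 = 500
This matches the lower bound, so 6 is optimal.

6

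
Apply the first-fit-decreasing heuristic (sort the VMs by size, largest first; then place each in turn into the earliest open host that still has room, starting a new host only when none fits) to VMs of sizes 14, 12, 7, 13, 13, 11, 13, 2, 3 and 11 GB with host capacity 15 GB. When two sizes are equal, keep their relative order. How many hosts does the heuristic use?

8

Sorted descending: 14, 13, 13, 13, 12, 11, 11, 7, 3, 2.
  14 → host 1 (new)  [load 14/15]
  13 → host 2 (new)  [load 13/15]
  13 → host 3 (new)  [load 13/15]
  13 → host 4 (new)  [load 13/15]
  12 → host 5 (new)  [load 12/15]
  11 → host 6 (new)  [load 11/15]
  11 → host 7 (new)  [load 11/15]
  7 → host 8 (new)  [load 7/15]
  3 → host 5  [load 15/15]
  2 → host 2  [load 15/15]
8 hosts opened.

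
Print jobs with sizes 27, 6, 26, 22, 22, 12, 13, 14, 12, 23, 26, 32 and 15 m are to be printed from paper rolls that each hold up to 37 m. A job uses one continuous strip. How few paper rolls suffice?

Total = 32 + 27 + 26 + 26 + 23 + 22 + 22 + 15 + 14 + 13 + 12 + 12 + 6 = 250 m.
Lower bound: ⌈250/37⌉ = 7 paper rolls.
A packing using 8 paper rolls:
  roll 1: 32 = 32
  roll 2: 27 + 6 = 33
  roll 3: 26 = 26
  roll 4: 26 = 26
  roll 5: 23 + 14 = 37
  roll 6: 22 + 15 = 37
  roll 7: 22 + 13 = 35
  roll 8: 12 + 12 = 24
No arrangement into 7 paper rolls stays within capacity, so 8 is optimal.

8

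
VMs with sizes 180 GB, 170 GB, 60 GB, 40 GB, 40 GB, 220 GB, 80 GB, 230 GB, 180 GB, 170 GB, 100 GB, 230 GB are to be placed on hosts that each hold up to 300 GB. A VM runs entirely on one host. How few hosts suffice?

Total = 230 + 230 + 220 + 180 + 180 + 170 + 170 + 100 + 80 + 60 + 40 + 40 = 1700 GB.
Lower bound: ⌈1700/300⌉ = 6 hosts.
Also, 7 VMs each exceed 150 GB, and no two of those can share a host, so at least 7 hosts are needed.
A packing using 7 hosts:
  host 1: 230 + 60 = 290
  host 2: 230 + 40 = 270
  host 3: 220 + 80 = 300
  host 4: 180 + 100 = 280
  host 5: 180 + 40 = 220
  host 6: 170 = 170
  host 7: 170 = 170
This matches the lower bound, so 7 is optimal.

7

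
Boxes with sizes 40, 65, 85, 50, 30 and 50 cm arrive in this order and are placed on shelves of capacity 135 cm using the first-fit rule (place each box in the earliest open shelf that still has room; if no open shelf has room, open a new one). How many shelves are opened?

3

  40 → shelf 1 (new)  [load 40/135]
  65 → shelf 1  [load 105/135]
  85 → shelf 2 (new)  [load 85/135]
  50 → shelf 2  [load 135/135]
  30 → shelf 1  [load 135/135]
  50 → shelf 3 (new)  [load 50/135]
3 shelves opened.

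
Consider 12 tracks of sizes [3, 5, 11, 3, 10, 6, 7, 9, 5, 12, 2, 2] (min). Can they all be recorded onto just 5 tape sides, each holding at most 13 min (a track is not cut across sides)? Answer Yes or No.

No

Total = 75 min; ⌈75/13⌉ = 6.
At least 6 tape sides are required, but only 5 are allowed.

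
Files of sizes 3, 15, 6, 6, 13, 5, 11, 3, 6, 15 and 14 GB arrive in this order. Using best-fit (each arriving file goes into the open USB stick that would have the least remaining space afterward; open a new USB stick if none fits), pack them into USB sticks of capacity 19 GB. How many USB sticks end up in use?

  3 → USB stick 1 (new)  [load 3/19]
  15 → USB stick 1  [load 18/19]
  6 → USB stick 2 (new)  [load 6/19]
  6 → USB stick 2  [load 12/19]
  13 → USB stick 3 (new)  [load 13/19]
  5 → USB stick 3  [load 18/19]
  11 → USB stick 4 (new)  [load 11/19]
  3 → USB stick 2  [load 15/19]
  6 → USB stick 4  [load 17/19]
  15 → USB stick 5 (new)  [load 15/19]
  14 → USB stick 6 (new)  [load 14/19]
6 USB sticks opened.

6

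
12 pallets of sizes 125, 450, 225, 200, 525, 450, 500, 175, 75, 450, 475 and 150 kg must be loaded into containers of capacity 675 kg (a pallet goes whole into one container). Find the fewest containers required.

Total = 525 + 500 + 475 + 450 + 450 + 450 + 225 + 200 + 175 + 150 + 125 + 75 = 3800 kg.
Lower bound: ⌈3800/675⌉ = 6 containers.
A packing using 6 containers:
  container 1: 525 + 150 = 675
  container 2: 500 + 175 = 675
  container 3: 475 + 200 = 675
  container 4: 450 + 225 = 675
  container 5: 450 + 125 + 75 = 650
  container 6: 450 = 450
This matches the lower bound, so 6 is optimal.

6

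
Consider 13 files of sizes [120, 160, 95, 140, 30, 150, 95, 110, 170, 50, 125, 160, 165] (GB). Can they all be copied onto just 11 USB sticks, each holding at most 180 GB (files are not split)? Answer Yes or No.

A valid assignment using 11 USB sticks:
  USB stick 1: 170 = 170
  USB stick 2: 165 = 165
  USB stick 3: 160 = 160
  USB stick 4: 160 = 160
  USB stick 5: 150 + 30 = 180
  USB stick 6: 140 = 140
  USB stick 7: 125 + 50 = 175
  USB stick 8: 120 = 120
  USB stick 9: 110 = 110
  USB stick 10: 95 = 95
  USB stick 11: 95 = 95
Every load is within 180 GB, so 11 USB sticks suffice.

Yes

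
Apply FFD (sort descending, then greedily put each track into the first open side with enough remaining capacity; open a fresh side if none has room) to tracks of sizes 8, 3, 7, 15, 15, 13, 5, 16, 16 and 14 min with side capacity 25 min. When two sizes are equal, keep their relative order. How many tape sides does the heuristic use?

Sorted descending: 16, 16, 15, 15, 14, 13, 8, 7, 5, 3.
  16 → side 1 (new)  [load 16/25]
  16 → side 2 (new)  [load 16/25]
  15 → side 3 (new)  [load 15/25]
  15 → side 4 (new)  [load 15/25]
  14 → side 5 (new)  [load 14/25]
  13 → side 6 (new)  [load 13/25]
  8 → side 1  [load 24/25]
  7 → side 2  [load 23/25]
  5 → side 3  [load 20/25]
  3 → side 3  [load 23/25]
6 tape sides opened.

6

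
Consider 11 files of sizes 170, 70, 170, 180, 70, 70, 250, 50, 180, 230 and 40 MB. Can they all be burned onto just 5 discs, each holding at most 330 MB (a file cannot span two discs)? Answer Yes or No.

Total = 1480 MB; ⌈1480/330⌉ = 5.
6 files each exceed half the capacity and cannot share a disc, forcing at least 6 discs.
At least 6 discs are required, but only 5 are allowed.

No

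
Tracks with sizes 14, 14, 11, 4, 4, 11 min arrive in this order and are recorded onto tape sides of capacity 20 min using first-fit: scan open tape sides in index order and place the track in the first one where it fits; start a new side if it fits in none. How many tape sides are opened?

  14 → side 1 (new)  [load 14/20]
  14 → side 2 (new)  [load 14/20]
  11 → side 3 (new)  [load 11/20]
  4 → side 1  [load 18/20]
  4 → side 2  [load 18/20]
  11 → side 4 (new)  [load 11/20]
4 tape sides opened.

4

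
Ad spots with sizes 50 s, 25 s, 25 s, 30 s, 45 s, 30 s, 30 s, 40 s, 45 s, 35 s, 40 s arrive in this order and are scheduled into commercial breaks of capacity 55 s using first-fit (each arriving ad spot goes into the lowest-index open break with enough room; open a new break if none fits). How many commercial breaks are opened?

10

  50 → break 1 (new)  [load 50/55]
  25 → break 2 (new)  [load 25/55]
  25 → break 2  [load 50/55]
  30 → break 3 (new)  [load 30/55]
  45 → break 4 (new)  [load 45/55]
  30 → break 5 (new)  [load 30/55]
  30 → break 6 (new)  [load 30/55]
  40 → break 7 (new)  [load 40/55]
  45 → break 8 (new)  [load 45/55]
  35 → break 9 (new)  [load 35/55]
  40 → break 10 (new)  [load 40/55]
10 commercial breaks opened.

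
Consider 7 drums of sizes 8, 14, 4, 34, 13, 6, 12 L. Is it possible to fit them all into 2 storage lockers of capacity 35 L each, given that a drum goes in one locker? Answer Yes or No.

Total = 91 L; ⌈91/35⌉ = 3.
At least 3 storage lockers are required, but only 2 are allowed.

No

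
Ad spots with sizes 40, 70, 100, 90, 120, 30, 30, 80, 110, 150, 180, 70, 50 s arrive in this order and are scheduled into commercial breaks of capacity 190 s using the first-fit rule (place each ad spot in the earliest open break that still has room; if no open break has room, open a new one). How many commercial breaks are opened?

7

  40 → break 1 (new)  [load 40/190]
  70 → break 1  [load 110/190]
  100 → break 2 (new)  [load 100/190]
  90 → break 2  [load 190/190]
  120 → break 3 (new)  [load 120/190]
  30 → break 1  [load 140/190]
  30 → break 1  [load 170/190]
  80 → break 4 (new)  [load 80/190]
  110 → break 4  [load 190/190]
  150 → break 5 (new)  [load 150/190]
  180 → break 6 (new)  [load 180/190]
  70 → break 3  [load 190/190]
  50 → break 7 (new)  [load 50/190]
7 commercial breaks opened.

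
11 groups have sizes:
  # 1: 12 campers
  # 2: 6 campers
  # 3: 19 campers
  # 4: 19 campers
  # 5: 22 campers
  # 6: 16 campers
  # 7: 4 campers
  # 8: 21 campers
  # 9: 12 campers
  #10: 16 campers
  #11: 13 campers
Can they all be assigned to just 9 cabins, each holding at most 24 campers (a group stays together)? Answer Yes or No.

A valid assignment using 8 cabins:
  cabin 1: 22 = 22
  cabin 2: 21 = 21
  cabin 3: 19 + 4 = 23
  cabin 4: 19 = 19
  cabin 5: 16 + 6 = 22
  cabin 6: 16 = 16
  cabin 7: 13 = 13
  cabin 8: 12 + 12 = 24
That uses only 8 ≤ 9, so 9 cabins are enough.

Yes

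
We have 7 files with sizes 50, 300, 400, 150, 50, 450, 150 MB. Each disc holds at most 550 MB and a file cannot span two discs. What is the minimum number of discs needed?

3

Total = 450 + 400 + 300 + 150 + 150 + 50 + 50 = 1550 MB.
Lower bound: ⌈1550/550⌉ = 3 discs.
A packing using 3 discs:
  disc 1: 450 + 50 + 50 = 550
  disc 2: 400 + 150 = 550
  disc 3: 300 + 150 = 450
This matches the lower bound, so 3 is optimal.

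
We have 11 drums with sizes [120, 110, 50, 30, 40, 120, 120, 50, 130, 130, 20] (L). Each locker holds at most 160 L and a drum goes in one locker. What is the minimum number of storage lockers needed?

Total = 130 + 130 + 120 + 120 + 120 + 110 + 50 + 50 + 40 + 30 + 20 = 920 L.
Lower bound: ⌈920/160⌉ = 6 storage lockers.
A packing using 7 storage lockers:
  locker 1: 130 + 30 = 160
  locker 2: 130 + 20 = 150
  locker 3: 120 + 40 = 160
  locker 4: 120 = 120
  locker 5: 120 = 120
  locker 6: 110 + 50 = 160
  locker 7: 50 = 50
No arrangement into 6 storage lockers stays within capacity, so 7 is optimal.

7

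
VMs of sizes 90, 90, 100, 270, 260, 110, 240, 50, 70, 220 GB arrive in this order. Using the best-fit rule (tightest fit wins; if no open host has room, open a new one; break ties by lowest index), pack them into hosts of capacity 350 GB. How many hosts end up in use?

5

  90 → host 1 (new)  [load 90/350]
  90 → host 1  [load 180/350]
  100 → host 1  [load 280/350]
  270 → host 2 (new)  [load 270/350]
  260 → host 3 (new)  [load 260/350]
  110 → host 4 (new)  [load 110/350]
  240 → host 4  [load 350/350]
  50 → host 1  [load 330/350]
  70 → host 2  [load 340/350]
  220 → host 5 (new)  [load 220/350]
5 hosts opened.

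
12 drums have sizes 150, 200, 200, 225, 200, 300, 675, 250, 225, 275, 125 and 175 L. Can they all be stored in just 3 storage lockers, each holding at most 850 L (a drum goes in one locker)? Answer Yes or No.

No

Total = 3000 L; ⌈3000/850⌉ = 4.
At least 4 storage lockers are required, but only 3 are allowed.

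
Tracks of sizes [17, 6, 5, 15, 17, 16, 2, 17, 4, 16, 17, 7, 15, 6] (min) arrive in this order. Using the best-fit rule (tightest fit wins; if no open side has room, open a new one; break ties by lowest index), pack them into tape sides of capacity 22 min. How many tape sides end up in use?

  17 → side 1 (new)  [load 17/22]
  6 → side 2 (new)  [load 6/22]
  5 → side 1  [load 22/22]
  15 → side 2  [load 21/22]
  17 → side 3 (new)  [load 17/22]
  16 → side 4 (new)  [load 16/22]
  2 → side 3  [load 19/22]
  17 → side 5 (new)  [load 17/22]
  4 → side 5  [load 21/22]
  16 → side 6 (new)  [load 16/22]
  17 → side 7 (new)  [load 17/22]
  7 → side 8 (new)  [load 7/22]
  15 → side 8  [load 22/22]
  6 → side 4  [load 22/22]
8 tape sides opened.

8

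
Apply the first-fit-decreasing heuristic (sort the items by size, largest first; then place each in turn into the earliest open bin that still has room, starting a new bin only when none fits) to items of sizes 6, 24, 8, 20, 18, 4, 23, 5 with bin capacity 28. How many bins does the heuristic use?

4

Sorted descending: 24, 23, 20, 18, 8, 6, 5, 4.
  24 → bin 1 (new)  [load 24/28]
  23 → bin 2 (new)  [load 23/28]
  20 → bin 3 (new)  [load 20/28]
  18 → bin 4 (new)  [load 18/28]
  8 → bin 3  [load 28/28]
  6 → bin 4  [load 24/28]
  5 → bin 2  [load 28/28]
  4 → bin 1  [load 28/28]
4 bins opened.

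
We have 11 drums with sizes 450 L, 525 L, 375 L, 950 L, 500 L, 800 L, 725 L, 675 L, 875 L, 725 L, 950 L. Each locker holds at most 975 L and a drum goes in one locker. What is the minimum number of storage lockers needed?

9

Total = 950 + 950 + 875 + 800 + 725 + 725 + 675 + 525 + 500 + 450 + 375 = 7550 L.
Lower bound: ⌈7550/975⌉ = 8 storage lockers.
Also, 9 drums each exceed 975/2 L, and no two of those can share a locker, so at least 9 storage lockers are needed.
A packing using 9 storage lockers:
  locker 1: 950 = 950
  locker 2: 950 = 950
  locker 3: 875 = 875
  locker 4: 800 = 800
  locker 5: 725 = 725
  locker 6: 725 = 725
  locker 7: 675 = 675
  locker 8: 525 + 450 = 975
  locker 9: 500 + 375 = 875
This matches the lower bound, so 9 is optimal.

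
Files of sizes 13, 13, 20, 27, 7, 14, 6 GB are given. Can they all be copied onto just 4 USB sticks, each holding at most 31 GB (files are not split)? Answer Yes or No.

Yes

A valid assignment using 4 USB sticks:
  USB stick 1: 27 = 27
  USB stick 2: 20 + 7 = 27
  USB stick 3: 14 + 13 = 27
  USB stick 4: 13 + 6 = 19
Every load is within 31 GB, so 4 USB sticks suffice.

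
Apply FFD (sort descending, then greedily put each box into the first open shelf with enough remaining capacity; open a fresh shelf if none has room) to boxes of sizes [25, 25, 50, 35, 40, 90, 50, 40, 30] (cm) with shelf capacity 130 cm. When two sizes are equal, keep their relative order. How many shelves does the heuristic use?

Sorted descending: 90, 50, 50, 40, 40, 35, 30, 25, 25.
  90 → shelf 1 (new)  [load 90/130]
  50 → shelf 2 (new)  [load 50/130]
  50 → shelf 2  [load 100/130]
  40 → shelf 1  [load 130/130]
  40 → shelf 3 (new)  [load 40/130]
  35 → shelf 3  [load 75/130]
  30 → shelf 2  [load 130/130]
  25 → shelf 3  [load 100/130]
  25 → shelf 3  [load 125/130]
3 shelves opened.

3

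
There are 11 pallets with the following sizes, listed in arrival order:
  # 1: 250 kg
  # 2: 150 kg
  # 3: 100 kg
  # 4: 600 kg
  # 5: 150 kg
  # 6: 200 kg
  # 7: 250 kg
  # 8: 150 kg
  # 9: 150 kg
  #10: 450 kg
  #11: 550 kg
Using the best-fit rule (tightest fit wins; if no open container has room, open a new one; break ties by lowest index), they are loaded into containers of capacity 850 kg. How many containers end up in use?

  250 → container 1 (new)  [load 250/850]
  150 → container 1  [load 400/850]
  100 → container 1  [load 500/850]
  600 → container 2 (new)  [load 600/850]
  150 → container 2  [load 750/850]
  200 → container 1  [load 700/850]
  250 → container 3 (new)  [load 250/850]
  150 → container 1  [load 850/850]
  150 → container 3  [load 400/850]
  450 → container 3  [load 850/850]
  550 → container 4 (new)  [load 550/850]
4 containers opened.

4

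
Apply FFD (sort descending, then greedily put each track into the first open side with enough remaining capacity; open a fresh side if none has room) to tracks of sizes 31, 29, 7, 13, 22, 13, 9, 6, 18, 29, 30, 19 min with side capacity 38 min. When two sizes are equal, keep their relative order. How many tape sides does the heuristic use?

Sorted descending: 31, 30, 29, 29, 22, 19, 18, 13, 13, 9, 7, 6.
  31 → side 1 (new)  [load 31/38]
  30 → side 2 (new)  [load 30/38]
  29 → side 3 (new)  [load 29/38]
  29 → side 4 (new)  [load 29/38]
  22 → side 5 (new)  [load 22/38]
  19 → side 6 (new)  [load 19/38]
  18 → side 6  [load 37/38]
  13 → side 5  [load 35/38]
  13 → side 7 (new)  [load 13/38]
  9 → side 3  [load 38/38]
  7 → side 1  [load 38/38]
  6 → side 2  [load 36/38]
7 tape sides opened.

7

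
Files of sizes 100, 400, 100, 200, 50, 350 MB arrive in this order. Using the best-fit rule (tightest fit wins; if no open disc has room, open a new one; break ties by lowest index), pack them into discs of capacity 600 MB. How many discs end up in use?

2

  100 → disc 1 (new)  [load 100/600]
  400 → disc 1  [load 500/600]
  100 → disc 1  [load 600/600]
  200 → disc 2 (new)  [load 200/600]
  50 → disc 2  [load 250/600]
  350 → disc 2  [load 600/600]
2 discs opened.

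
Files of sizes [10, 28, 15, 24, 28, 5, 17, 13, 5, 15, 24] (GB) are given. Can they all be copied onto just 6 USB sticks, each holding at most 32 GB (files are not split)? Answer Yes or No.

No

Total = 184 GB; ⌈184/32⌉ = 6.
The bound of 6 does not rule out 6, but exhaustive search shows no assignment into 6 USB sticks of capacity 32 GB exists — the minimum is 7.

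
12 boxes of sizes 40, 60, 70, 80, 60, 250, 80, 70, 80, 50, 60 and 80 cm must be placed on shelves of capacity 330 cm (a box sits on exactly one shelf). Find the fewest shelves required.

3

Total = 250 + 80 + 80 + 80 + 80 + 70 + 70 + 60 + 60 + 60 + 50 + 40 = 980 cm.
Lower bound: ⌈980/330⌉ = 3 shelves.
A packing using 3 shelves:
  shelf 1: 250 + 80 = 330
  shelf 2: 80 + 80 + 80 + 50 + 40 = 330
  shelf 3: 70 + 70 + 60 + 60 + 60 = 320
This matches the lower bound, so 3 is optimal.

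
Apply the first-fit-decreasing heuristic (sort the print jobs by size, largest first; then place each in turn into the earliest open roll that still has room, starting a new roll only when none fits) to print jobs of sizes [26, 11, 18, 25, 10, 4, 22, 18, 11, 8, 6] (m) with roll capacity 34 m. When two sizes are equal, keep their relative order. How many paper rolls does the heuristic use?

Sorted descending: 26, 25, 22, 18, 18, 11, 11, 10, 8, 6, 4.
  26 → roll 1 (new)  [load 26/34]
  25 → roll 2 (new)  [load 25/34]
  22 → roll 3 (new)  [load 22/34]
  18 → roll 4 (new)  [load 18/34]
  18 → roll 5 (new)  [load 18/34]
  11 → roll 3  [load 33/34]
  11 → roll 4  [load 29/34]
  10 → roll 5  [load 28/34]
  8 → roll 1  [load 34/34]
  6 → roll 2  [load 31/34]
  4 → roll 4  [load 33/34]
5 paper rolls opened.

5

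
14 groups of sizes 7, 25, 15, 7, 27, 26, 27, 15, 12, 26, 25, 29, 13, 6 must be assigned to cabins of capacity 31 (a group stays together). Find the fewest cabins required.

Total = 29 + 27 + 27 + 26 + 26 + 25 + 25 + 15 + 15 + 13 + 12 + 7 + 7 + 6 = 260.
Lower bound: ⌈260/31⌉ = 9 cabins.
A packing using 10 cabins:
  cabin 1: 29 = 29
  cabin 2: 27 = 27
  cabin 3: 27 = 27
  cabin 4: 26 = 26
  cabin 5: 26 = 26
  cabin 6: 25 + 6 = 31
  cabin 7: 25 = 25
  cabin 8: 15 + 15 = 30
  cabin 9: 13 + 12 = 25
  cabin 10: 7 + 7 = 14
No arrangement into 9 cabins stays within capacity, so 10 is optimal.

10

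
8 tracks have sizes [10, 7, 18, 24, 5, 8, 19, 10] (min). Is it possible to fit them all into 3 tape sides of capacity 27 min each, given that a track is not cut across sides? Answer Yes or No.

Total = 101 min; ⌈101/27⌉ = 4.
At least 4 tape sides are required, but only 3 are allowed.

No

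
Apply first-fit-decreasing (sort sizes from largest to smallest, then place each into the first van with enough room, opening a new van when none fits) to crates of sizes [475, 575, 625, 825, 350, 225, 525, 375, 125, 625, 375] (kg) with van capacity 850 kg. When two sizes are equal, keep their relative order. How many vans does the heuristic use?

Sorted descending: 825, 625, 625, 575, 525, 475, 375, 375, 350, 225, 125.
  825 → van 1 (new)  [load 825/850]
  625 → van 2 (new)  [load 625/850]
  625 → van 3 (new)  [load 625/850]
  575 → van 4 (new)  [load 575/850]
  525 → van 5 (new)  [load 525/850]
  475 → van 6 (new)  [load 475/850]
  375 → van 6  [load 850/850]
  375 → van 7 (new)  [load 375/850]
  350 → van 7  [load 725/850]
  225 → van 2  [load 850/850]
  125 → van 3  [load 750/850]
7 vans opened.

7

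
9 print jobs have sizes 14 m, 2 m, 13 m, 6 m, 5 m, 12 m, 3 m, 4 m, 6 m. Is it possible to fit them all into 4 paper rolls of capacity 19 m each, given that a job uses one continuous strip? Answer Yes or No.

Yes

A valid assignment using 4 paper rolls:
  roll 1: 14 + 5 = 19
  roll 2: 13 + 6 = 19
  roll 3: 12 + 6 = 18
  roll 4: 4 + 3 + 2 = 9
Every load is within 19 m, so 4 paper rolls suffice.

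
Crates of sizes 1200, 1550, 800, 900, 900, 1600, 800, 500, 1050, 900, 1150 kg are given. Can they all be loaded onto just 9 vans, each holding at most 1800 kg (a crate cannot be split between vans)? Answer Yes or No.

A valid assignment using 8 vans:
  van 1: 1600 = 1600
  van 2: 1550 = 1550
  van 3: 1200 + 500 = 1700
  van 4: 1150 = 1150
  van 5: 1050 = 1050
  van 6: 900 + 900 = 1800
  van 7: 900 + 800 = 1700
  van 8: 800 = 800
That uses only 8 ≤ 9, so 9 vans are enough.

Yes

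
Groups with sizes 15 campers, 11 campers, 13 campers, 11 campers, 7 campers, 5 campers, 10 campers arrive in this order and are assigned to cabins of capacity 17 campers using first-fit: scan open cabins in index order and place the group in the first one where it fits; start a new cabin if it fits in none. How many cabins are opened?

  15 → cabin 1 (new)  [load 15/17]
  11 → cabin 2 (new)  [load 11/17]
  13 → cabin 3 (new)  [load 13/17]
  11 → cabin 4 (new)  [load 11/17]
  7 → cabin 5 (new)  [load 7/17]
  5 → cabin 2  [load 16/17]
  10 → cabin 5  [load 17/17]
5 cabins opened.

5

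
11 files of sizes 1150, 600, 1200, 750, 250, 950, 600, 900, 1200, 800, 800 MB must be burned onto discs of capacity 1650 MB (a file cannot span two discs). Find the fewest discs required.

Total = 1200 + 1200 + 1150 + 950 + 900 + 800 + 800 + 750 + 600 + 600 + 250 = 9200 MB.
Lower bound: ⌈9200/1650⌉ = 6 discs.
A packing using 7 discs:
  disc 1: 1200 + 250 = 1450
  disc 2: 1200 = 1200
  disc 3: 1150 = 1150
  disc 4: 950 + 600 = 1550
  disc 5: 900 + 750 = 1650
  disc 6: 800 + 800 = 1600
  disc 7: 600 = 600
No arrangement into 6 discs stays within capacity, so 7 is optimal.

7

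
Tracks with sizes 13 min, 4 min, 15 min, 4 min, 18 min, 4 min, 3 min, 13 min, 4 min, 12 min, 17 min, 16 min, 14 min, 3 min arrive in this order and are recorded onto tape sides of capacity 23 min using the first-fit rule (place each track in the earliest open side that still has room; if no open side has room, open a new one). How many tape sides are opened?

  13 → side 1 (new)  [load 13/23]
  4 → side 1  [load 17/23]
  15 → side 2 (new)  [load 15/23]
  4 → side 1  [load 21/23]
  18 → side 3 (new)  [load 18/23]
  4 → side 2  [load 19/23]
  3 → side 2  [load 22/23]
  13 → side 4 (new)  [load 13/23]
  4 → side 3  [load 22/23]
  12 → side 5 (new)  [load 12/23]
  17 → side 6 (new)  [load 17/23]
  16 → side 7 (new)  [load 16/23]
  14 → side 8 (new)  [load 14/23]
  3 → side 4  [load 16/23]
8 tape sides opened.

8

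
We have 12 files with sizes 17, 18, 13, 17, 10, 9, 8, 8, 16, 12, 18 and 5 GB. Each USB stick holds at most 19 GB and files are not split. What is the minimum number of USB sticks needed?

9

Total = 18 + 18 + 17 + 17 + 16 + 13 + 12 + 10 + 9 + 8 + 8 + 5 = 151 GB.
Lower bound: ⌈151/19⌉ = 8 USB sticks.
A packing using 9 USB sticks:
  USB stick 1: 18 = 18
  USB stick 2: 18 = 18
  USB stick 3: 17 = 17
  USB stick 4: 17 = 17
  USB stick 5: 16 = 16
  USB stick 6: 13 + 5 = 18
  USB stick 7: 12 = 12
  USB stick 8: 10 + 9 = 19
  USB stick 9: 8 + 8 = 16
No arrangement into 8 USB sticks stays within capacity, so 9 is optimal.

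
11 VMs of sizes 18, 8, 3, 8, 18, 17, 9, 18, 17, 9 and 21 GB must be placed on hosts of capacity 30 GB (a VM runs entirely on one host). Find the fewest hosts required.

Total = 21 + 18 + 18 + 18 + 17 + 17 + 9 + 9 + 8 + 8 + 3 = 146 GB.
Lower bound: ⌈146/30⌉ = 5 hosts.
Also, 6 VMs each exceed 15 GB, and no two of those can share a host, so at least 6 hosts are needed.
A packing using 6 hosts:
  host 1: 21 + 9 = 30
  host 2: 18 + 9 + 3 = 30
  host 3: 18 + 8 = 26
  host 4: 18 + 8 = 26
  host 5: 17 = 17
  host 6: 17 = 17
This matches the lower bound, so 6 is optimal.

6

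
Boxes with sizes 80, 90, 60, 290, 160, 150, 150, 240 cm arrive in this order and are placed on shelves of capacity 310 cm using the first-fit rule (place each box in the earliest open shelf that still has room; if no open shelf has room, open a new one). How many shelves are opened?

5

  80 → shelf 1 (new)  [load 80/310]
  90 → shelf 1  [load 170/310]
  60 → shelf 1  [load 230/310]
  290 → shelf 2 (new)  [load 290/310]
  160 → shelf 3 (new)  [load 160/310]
  150 → shelf 3  [load 310/310]
  150 → shelf 4 (new)  [load 150/310]
  240 → shelf 5 (new)  [load 240/310]
5 shelves opened.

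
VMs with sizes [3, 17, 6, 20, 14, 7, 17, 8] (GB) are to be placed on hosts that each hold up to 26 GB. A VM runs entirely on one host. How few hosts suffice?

4

Total = 20 + 17 + 17 + 14 + 8 + 7 + 6 + 3 = 92 GB.
Lower bound: ⌈92/26⌉ = 4 hosts.
A packing using 4 hosts:
  host 1: 20 + 6 = 26
  host 2: 17 + 8 = 25
  host 3: 17 + 7 = 24
  host 4: 14 + 3 = 17
This matches the lower bound, so 4 is optimal.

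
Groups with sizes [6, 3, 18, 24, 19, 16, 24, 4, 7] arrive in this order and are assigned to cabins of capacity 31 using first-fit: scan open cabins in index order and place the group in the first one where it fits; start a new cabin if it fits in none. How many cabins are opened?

  6 → cabin 1 (new)  [load 6/31]
  3 → cabin 1  [load 9/31]
  18 → cabin 1  [load 27/31]
  24 → cabin 2 (new)  [load 24/31]
  19 → cabin 3 (new)  [load 19/31]
  16 → cabin 4 (new)  [load 16/31]
  24 → cabin 5 (new)  [load 24/31]
  4 → cabin 1  [load 31/31]
  7 → cabin 2  [load 31/31]
5 cabins opened.

5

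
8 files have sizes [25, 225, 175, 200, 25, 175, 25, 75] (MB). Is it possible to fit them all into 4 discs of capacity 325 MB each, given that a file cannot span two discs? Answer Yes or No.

A valid assignment using 4 discs:
  disc 1: 225 + 75 + 25 = 325
  disc 2: 200 + 25 + 25 = 250
  disc 3: 175 = 175
  disc 4: 175 = 175
Every load is within 325 MB, so 4 discs suffice.

Yes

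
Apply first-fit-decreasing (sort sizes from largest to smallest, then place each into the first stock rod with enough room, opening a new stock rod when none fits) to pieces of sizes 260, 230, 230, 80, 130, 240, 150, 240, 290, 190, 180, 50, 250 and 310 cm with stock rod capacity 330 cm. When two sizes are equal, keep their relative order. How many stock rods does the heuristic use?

10

Sorted descending: 310, 290, 260, 250, 240, 240, 230, 230, 190, 180, 150, 130, 80, 50.
  310 → stock rod 1 (new)  [load 310/330]
  290 → stock rod 2 (new)  [load 290/330]
  260 → stock rod 3 (new)  [load 260/330]
  250 → stock rod 4 (new)  [load 250/330]
  240 → stock rod 5 (new)  [load 240/330]
  240 → stock rod 6 (new)  [load 240/330]
  230 → stock rod 7 (new)  [load 230/330]
  230 → stock rod 8 (new)  [load 230/330]
  190 → stock rod 9 (new)  [load 190/330]
  180 → stock rod 10 (new)  [load 180/330]
  150 → stock rod 10  [load 330/330]
  130 → stock rod 9  [load 320/330]
  80 → stock rod 4  [load 330/330]
  50 → stock rod 3  [load 310/330]
10 stock rods opened.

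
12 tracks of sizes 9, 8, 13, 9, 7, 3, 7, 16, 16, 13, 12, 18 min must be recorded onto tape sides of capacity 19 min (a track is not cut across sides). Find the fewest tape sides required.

8

Total = 18 + 16 + 16 + 13 + 13 + 12 + 9 + 9 + 8 + 7 + 7 + 3 = 131 min.
Lower bound: ⌈131/19⌉ = 7 tape sides.
A packing using 8 tape sides:
  side 1: 18 = 18
  side 2: 16 + 3 = 19
  side 3: 16 = 16
  side 4: 13 = 13
  side 5: 13 = 13
  side 6: 12 + 7 = 19
  side 7: 9 + 9 = 18
  side 8: 8 + 7 = 15
No arrangement into 7 tape sides stays within capacity, so 8 is optimal.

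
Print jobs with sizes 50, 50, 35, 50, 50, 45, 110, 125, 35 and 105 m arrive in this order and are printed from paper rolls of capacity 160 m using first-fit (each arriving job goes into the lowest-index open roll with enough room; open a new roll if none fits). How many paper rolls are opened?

  50 → roll 1 (new)  [load 50/160]
  50 → roll 1  [load 100/160]
  35 → roll 1  [load 135/160]
  50 → roll 2 (new)  [load 50/160]
  50 → roll 2  [load 100/160]
  45 → roll 2  [load 145/160]
  110 → roll 3 (new)  [load 110/160]
  125 → roll 4 (new)  [load 125/160]
  35 → roll 3  [load 145/160]
  105 → roll 5 (new)  [load 105/160]
5 paper rolls opened.

5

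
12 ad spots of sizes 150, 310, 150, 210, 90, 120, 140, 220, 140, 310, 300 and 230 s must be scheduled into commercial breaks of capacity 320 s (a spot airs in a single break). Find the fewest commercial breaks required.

9

Total = 310 + 310 + 300 + 230 + 220 + 210 + 150 + 150 + 140 + 140 + 120 + 90 = 2370 s.
Lower bound: ⌈2370/320⌉ = 8 commercial breaks.
A packing using 9 commercial breaks:
  break 1: 310 = 310
  break 2: 310 = 310
  break 3: 300 = 300
  break 4: 230 + 90 = 320
  break 5: 220 = 220
  break 6: 210 = 210
  break 7: 150 + 150 = 300
  break 8: 140 + 140 = 280
  break 9: 120 = 120
No arrangement into 8 commercial breaks stays within capacity, so 9 is optimal.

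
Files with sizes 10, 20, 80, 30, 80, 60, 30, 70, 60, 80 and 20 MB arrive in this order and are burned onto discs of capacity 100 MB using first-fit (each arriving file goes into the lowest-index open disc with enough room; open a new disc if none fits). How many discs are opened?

  10 → disc 1 (new)  [load 10/100]
  20 → disc 1  [load 30/100]
  80 → disc 2 (new)  [load 80/100]
  30 → disc 1  [load 60/100]
  80 → disc 3 (new)  [load 80/100]
  60 → disc 4 (new)  [load 60/100]
  30 → disc 1  [load 90/100]
  70 → disc 5 (new)  [load 70/100]
  60 → disc 6 (new)  [load 60/100]
  80 → disc 7 (new)  [load 80/100]
  20 → disc 2  [load 100/100]
7 discs opened.

7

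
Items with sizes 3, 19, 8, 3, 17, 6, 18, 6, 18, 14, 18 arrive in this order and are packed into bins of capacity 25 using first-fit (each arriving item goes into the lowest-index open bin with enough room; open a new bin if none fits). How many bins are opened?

  3 → bin 1 (new)  [load 3/25]
  19 → bin 1  [load 22/25]
  8 → bin 2 (new)  [load 8/25]
  3 → bin 1  [load 25/25]
  17 → bin 2  [load 25/25]
  6 → bin 3 (new)  [load 6/25]
  18 → bin 3  [load 24/25]
  6 → bin 4 (new)  [load 6/25]
  18 → bin 4  [load 24/25]
  14 → bin 5 (new)  [load 14/25]
  18 → bin 6 (new)  [load 18/25]
6 bins opened.

6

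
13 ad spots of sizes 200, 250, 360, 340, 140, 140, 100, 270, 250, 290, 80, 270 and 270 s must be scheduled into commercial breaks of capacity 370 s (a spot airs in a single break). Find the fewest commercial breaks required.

10

Total = 360 + 340 + 290 + 270 + 270 + 270 + 250 + 250 + 200 + 140 + 140 + 100 + 80 = 2960 s.
Lower bound: ⌈2960/370⌉ = 8 commercial breaks.
Also, 9 ad spots each exceed 185 s, and no two of those can share a break, so at least 9 commercial breaks are needed.
A packing using 10 commercial breaks:
  break 1: 360 = 360
  break 2: 340 = 340
  break 3: 290 + 80 = 370
  break 4: 270 + 100 = 370
  break 5: 270 = 270
  break 6: 270 = 270
  break 7: 250 = 250
  break 8: 250 = 250
  break 9: 200 + 140 = 340
  break 10: 140 = 140
No arrangement into 9 commercial breaks stays within capacity, so 10 is optimal.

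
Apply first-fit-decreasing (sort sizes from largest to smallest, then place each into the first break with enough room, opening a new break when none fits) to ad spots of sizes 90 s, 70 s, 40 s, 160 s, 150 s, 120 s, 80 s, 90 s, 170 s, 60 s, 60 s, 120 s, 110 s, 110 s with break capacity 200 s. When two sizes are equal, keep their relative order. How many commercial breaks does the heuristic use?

8

Sorted descending: 170, 160, 150, 120, 120, 110, 110, 90, 90, 80, 70, 60, 60, 40.
  170 → break 1 (new)  [load 170/200]
  160 → break 2 (new)  [load 160/200]
  150 → break 3 (new)  [load 150/200]
  120 → break 4 (new)  [load 120/200]
  120 → break 5 (new)  [load 120/200]
  110 → break 6 (new)  [load 110/200]
  110 → break 7 (new)  [load 110/200]
  90 → break 6  [load 200/200]
  90 → break 7  [load 200/200]
  80 → break 4  [load 200/200]
  70 → break 5  [load 190/200]
  60 → break 8 (new)  [load 60/200]
  60 → break 8  [load 120/200]
  40 → break 2  [load 200/200]
8 commercial breaks opened.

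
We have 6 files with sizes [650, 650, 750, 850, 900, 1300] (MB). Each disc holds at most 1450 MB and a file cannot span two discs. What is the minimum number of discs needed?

Total = 1300 + 900 + 850 + 750 + 650 + 650 = 5100 MB.
Lower bound: ⌈5100/1450⌉ = 4 discs.
A packing using 5 discs:
  disc 1: 1300 = 1300
  disc 2: 900 = 900
  disc 3: 850 = 850
  disc 4: 750 + 650 = 1400
  disc 5: 650 = 650
No arrangement into 4 discs stays within capacity, so 5 is optimal.

5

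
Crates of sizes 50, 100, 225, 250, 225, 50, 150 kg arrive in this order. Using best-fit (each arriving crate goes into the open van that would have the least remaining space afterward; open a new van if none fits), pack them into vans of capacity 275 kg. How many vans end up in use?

  50 → van 1 (new)  [load 50/275]
  100 → van 1  [load 150/275]
  225 → van 2 (new)  [load 225/275]
  250 → van 3 (new)  [load 250/275]
  225 → van 4 (new)  [load 225/275]
  50 → van 2  [load 275/275]
  150 → van 5 (new)  [load 150/275]
5 vans opened.

5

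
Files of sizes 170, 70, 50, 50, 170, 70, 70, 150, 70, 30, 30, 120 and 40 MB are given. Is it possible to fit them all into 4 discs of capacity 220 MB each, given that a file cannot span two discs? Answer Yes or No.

No

Total = 1090 MB; ⌈1090/220⌉ = 5.
At least 5 discs are required, but only 4 are allowed.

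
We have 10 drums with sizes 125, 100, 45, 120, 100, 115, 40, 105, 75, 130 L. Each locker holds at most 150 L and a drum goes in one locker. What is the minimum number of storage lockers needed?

8

Total = 130 + 125 + 120 + 115 + 105 + 100 + 100 + 75 + 45 + 40 = 955 L.
Lower bound: ⌈955/150⌉ = 7 storage lockers.
A packing using 8 storage lockers:
  locker 1: 130 = 130
  locker 2: 125 = 125
  locker 3: 120 = 120
  locker 4: 115 = 115
  locker 5: 105 + 45 = 150
  locker 6: 100 + 40 = 140
  locker 7: 100 = 100
  locker 8: 75 = 75
No arrangement into 7 storage lockers stays within capacity, so 8 is optimal.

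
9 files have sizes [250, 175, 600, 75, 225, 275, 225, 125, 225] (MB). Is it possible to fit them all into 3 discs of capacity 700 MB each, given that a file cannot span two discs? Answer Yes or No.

No

Total = 2175 MB; ⌈2175/700⌉ = 4.
At least 4 discs are required, but only 3 are allowed.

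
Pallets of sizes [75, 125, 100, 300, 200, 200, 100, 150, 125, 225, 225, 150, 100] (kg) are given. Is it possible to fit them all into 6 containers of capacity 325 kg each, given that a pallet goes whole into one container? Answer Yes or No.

Total = 2075 kg; ⌈2075/325⌉ = 7.
At least 7 containers are required, but only 6 are allowed.

No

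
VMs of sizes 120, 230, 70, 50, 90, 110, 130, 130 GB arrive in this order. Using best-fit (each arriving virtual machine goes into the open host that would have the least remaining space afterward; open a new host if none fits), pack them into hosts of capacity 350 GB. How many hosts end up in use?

  120 → host 1 (new)  [load 120/350]
  230 → host 1  [load 350/350]
  70 → host 2 (new)  [load 70/350]
  50 → host 2  [load 120/350]
  90 → host 2  [load 210/350]
  110 → host 2  [load 320/350]
  130 → host 3 (new)  [load 130/350]
  130 → host 3  [load 260/350]
3 hosts opened.

3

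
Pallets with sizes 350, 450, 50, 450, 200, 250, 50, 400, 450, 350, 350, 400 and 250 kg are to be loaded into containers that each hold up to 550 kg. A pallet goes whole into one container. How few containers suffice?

9

Total = 450 + 450 + 450 + 400 + 400 + 350 + 350 + 350 + 250 + 250 + 200 + 50 + 50 = 4000 kg.
Lower bound: ⌈4000/550⌉ = 8 containers.
A packing using 9 containers:
  container 1: 450 + 50 + 50 = 550
  container 2: 450 = 450
  container 3: 450 = 450
  container 4: 400 = 400
  container 5: 400 = 400
  container 6: 350 + 200 = 550
  container 7: 350 = 350
  container 8: 350 = 350
  container 9: 250 + 250 = 500
No arrangement into 8 containers stays within capacity, so 9 is optimal.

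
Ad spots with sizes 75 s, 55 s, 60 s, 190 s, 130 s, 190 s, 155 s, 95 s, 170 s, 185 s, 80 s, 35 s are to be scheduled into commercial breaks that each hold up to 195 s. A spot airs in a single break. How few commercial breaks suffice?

Total = 190 + 190 + 185 + 170 + 155 + 130 + 95 + 80 + 75 + 60 + 55 + 35 = 1420 s.
Lower bound: ⌈1420/195⌉ = 8 commercial breaks.
A packing using 8 commercial breaks:
  break 1: 190 = 190
  break 2: 190 = 190
  break 3: 185 = 185
  break 4: 170 = 170
  break 5: 155 + 35 = 190
  break 6: 130 + 60 = 190
  break 7: 95 + 80 = 175
  break 8: 75 + 55 = 130
This matches the lower bound, so 8 is optimal.

8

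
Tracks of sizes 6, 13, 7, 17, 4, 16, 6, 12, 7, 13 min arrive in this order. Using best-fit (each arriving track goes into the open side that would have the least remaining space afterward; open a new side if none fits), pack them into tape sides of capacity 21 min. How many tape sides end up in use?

  6 → side 1 (new)  [load 6/21]
  13 → side 1  [load 19/21]
  7 → side 2 (new)  [load 7/21]
  17 → side 3 (new)  [load 17/21]
  4 → side 3  [load 21/21]
  16 → side 4 (new)  [load 16/21]
  6 → side 2  [load 13/21]
  12 → side 5 (new)  [load 12/21]
  7 → side 2  [load 20/21]
  13 → side 6 (new)  [load 13/21]
6 tape sides opened.

6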